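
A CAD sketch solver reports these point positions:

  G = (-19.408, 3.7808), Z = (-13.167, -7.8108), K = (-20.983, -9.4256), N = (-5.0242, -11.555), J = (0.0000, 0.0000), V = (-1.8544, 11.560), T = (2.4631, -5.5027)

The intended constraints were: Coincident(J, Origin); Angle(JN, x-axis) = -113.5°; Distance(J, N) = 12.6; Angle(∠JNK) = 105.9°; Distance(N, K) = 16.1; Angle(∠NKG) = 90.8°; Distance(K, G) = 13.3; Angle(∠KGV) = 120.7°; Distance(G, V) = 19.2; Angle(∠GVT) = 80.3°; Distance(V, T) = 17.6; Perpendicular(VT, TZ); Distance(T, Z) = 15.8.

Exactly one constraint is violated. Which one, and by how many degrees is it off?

Perpendicular(VT, TZ) — off by 5.80°.

J = (0.00, 0.00) ✓; JN at -113.5° ✓; |JN| = 12.60 ✓; ∠JNK = 105.9° ✓; |NK| = 16.10 ✓; ∠NKG = 90.80° ✓; |KG| = 13.30 ✓; ∠KGV = 120.7° ✓; |GV| = 19.20 ✓; ∠GVT = 80.30° ✓; |VT| = 17.60 ✓; ∠(VT, TZ) = 95.80° ✗; |TZ| = 15.80 ✓.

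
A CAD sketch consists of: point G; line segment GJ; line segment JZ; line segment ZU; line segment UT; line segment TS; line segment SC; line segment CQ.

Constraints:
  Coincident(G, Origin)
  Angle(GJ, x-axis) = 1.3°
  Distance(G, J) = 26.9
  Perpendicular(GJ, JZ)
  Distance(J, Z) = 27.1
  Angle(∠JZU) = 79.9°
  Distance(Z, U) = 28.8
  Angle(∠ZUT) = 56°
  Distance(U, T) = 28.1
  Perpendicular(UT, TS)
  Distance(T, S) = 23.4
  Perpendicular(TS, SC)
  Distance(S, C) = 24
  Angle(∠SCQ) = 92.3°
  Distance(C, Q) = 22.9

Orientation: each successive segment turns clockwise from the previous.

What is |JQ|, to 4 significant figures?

32.70

The perpendicularity gives SC at right angles to TS, so SC runs at -132.8°; with |SC| = 24.0, C = (19.00, -34.97). ∠SCQ = 92.3° gives CQ at 139.5° from the x-axis; with |CQ| = 22.9, Q = (1.589, -20.10). Then |JQ| = |Q − J| = 32.70.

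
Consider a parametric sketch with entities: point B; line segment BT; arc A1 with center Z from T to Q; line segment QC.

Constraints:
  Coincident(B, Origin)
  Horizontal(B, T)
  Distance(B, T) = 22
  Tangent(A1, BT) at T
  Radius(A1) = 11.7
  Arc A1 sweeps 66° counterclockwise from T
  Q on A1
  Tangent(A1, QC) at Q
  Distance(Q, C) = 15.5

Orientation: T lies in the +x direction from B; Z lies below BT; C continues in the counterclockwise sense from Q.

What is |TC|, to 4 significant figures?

27.09

On A1, T sits at bearing 90° from Z; a 66° counterclockwise sweep puts Q at bearing 156°, so Q = Z + 11.7·(cos 156°, sin 156°) = (11.31, -6.941). A1 meets QC tangentially, so ZQ is at right angles to QC, so QC runs along (−sin 156°, cos 156°); with |QC| = 15.5, C = (5.007, -21.10). Then |TC| = |C − T| = 27.09.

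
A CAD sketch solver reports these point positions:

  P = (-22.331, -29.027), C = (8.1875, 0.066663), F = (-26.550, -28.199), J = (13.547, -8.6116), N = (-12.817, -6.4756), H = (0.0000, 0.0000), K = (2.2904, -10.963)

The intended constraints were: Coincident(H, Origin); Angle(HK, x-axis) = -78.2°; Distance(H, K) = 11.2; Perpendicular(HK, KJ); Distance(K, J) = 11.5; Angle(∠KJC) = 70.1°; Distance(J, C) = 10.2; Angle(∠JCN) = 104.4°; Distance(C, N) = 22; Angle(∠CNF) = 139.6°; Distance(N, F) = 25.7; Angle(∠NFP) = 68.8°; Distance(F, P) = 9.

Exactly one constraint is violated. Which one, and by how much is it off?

Distance(F, P) = 9 — off by 4.70.

H = (0.00, 0.00) ✓; HK at -78.20° ✓; |HK| = 11.20 ✓; ∠(HK, KJ) = 90.00° ✓; |KJ| = 11.50 ✓; ∠KJC = 70.10° ✓; |JC| = 10.20 ✓; ∠JCN = 104.4° ✓; |CN| = 22.00 ✓; ∠CNF = 139.6° ✓; |NF| = 25.70 ✓; ∠NFP = 68.80° ✓; |FP| = 4.299 ✗.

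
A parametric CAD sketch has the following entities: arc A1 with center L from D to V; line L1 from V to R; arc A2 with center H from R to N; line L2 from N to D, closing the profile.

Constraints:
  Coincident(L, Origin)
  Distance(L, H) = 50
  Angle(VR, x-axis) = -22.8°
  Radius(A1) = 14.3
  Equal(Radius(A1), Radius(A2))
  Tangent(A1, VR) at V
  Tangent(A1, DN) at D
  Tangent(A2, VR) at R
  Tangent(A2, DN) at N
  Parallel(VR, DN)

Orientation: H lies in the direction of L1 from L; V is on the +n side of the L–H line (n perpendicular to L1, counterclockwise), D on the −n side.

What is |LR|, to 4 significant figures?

52.00

Tangency of A1 to both parallel lines with radius 14.3 puts V and D at L ± 14.3·n: V = (5.541, 13.18), D = (-5.541, -13.18). Equal radii place R and N the same way about H: R = H + 14.3·n = (51.63, -6.193), N = H − 14.3·n = (40.55, -32.56). Then |LR| = |R − L| = 52.00.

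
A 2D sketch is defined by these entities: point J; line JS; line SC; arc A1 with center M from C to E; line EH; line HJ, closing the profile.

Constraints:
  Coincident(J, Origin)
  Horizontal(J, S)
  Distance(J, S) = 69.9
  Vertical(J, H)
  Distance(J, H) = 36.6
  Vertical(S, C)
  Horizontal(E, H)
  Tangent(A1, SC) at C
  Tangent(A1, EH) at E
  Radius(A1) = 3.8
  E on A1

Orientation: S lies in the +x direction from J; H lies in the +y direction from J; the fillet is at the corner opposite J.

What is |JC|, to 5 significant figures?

77.213

J is at the origin; J and S share the same y with |JS| = 69.9 and S on the +x side, so S = (69.900, 0.0000). JH is vertical with |JH| = 36.6 and H on the +y side, so H = (0.0000, 36.600). The virtual corner opposite J is at (69.900, 36.600). Since A1 is tangent to SC there, MC ⟂ SC and the tangent condition forces ME to be normal to EH, with radius 3.8, so the center M sits 3.8 in from both sides at M = (66.100, 32.800). That places the tangent points at C = (69.900, 32.800) on SC and E = (66.100, 36.600) on EH. Then |JC| = |C − J| = 77.213.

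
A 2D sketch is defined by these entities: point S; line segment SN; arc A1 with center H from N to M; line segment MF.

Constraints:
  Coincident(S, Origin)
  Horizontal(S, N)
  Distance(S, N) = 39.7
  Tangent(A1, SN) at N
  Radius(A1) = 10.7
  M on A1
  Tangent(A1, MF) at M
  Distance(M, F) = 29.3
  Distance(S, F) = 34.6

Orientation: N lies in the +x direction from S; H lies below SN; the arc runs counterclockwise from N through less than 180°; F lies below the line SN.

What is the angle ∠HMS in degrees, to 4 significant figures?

160.1°

Checks: |HM| = 10.70 ✓; ∠(HM, MF) = 90.00° ✓; |MF| = 29.30 ✓; |SF| = 34.60 ✓.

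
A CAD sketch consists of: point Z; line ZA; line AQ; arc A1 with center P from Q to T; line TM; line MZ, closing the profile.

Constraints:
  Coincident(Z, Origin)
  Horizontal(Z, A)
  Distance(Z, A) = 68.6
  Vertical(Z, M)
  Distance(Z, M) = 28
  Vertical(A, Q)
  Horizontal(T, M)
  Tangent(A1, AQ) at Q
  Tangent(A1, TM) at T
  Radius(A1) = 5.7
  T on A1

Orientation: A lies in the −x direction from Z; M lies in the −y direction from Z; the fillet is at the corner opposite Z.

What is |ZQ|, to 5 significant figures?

72.134

The virtual corner opposite Z is at (-68.600, -28.000). A1 meets AQ tangentially, so PQ is at right angles to AQ and tangency of A1 to TM means the radius PT is perpendicular to TM, with radius 5.7, so the center P sits 5.7 in from both sides at P = (-62.900, -22.300). That places the tangent points at Q = (-68.600, -22.300) on AQ and T = (-62.900, -28.000) on TM. Then |ZQ| = |Q − Z| = 72.134.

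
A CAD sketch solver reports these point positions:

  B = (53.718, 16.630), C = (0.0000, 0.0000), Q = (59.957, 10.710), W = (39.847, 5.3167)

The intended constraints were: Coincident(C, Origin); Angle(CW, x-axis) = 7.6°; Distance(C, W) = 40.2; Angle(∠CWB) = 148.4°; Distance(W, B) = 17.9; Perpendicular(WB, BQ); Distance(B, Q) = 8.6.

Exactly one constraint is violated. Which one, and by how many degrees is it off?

Perpendicular(WB, BQ) — off by 7.30°.

C = (0.00, 0.00) ✓; CW at 7.600° ✓; |CW| = 40.20 ✓; ∠CWB = 148.4° ✓; |WB| = 17.90 ✓; ∠(WB, BQ) = 82.70° ✗; |BQ| = 8.601 ✓.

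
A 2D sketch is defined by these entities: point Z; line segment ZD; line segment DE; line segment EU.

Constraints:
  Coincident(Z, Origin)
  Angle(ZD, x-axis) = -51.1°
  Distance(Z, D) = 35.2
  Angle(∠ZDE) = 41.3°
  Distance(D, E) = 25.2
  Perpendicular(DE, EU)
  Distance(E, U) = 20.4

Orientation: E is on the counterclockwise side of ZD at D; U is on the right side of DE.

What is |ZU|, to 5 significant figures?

43.650

Z is at the origin; ZD runs at -51.1° with length 35.2, so D = 35.2·(cos -51.1°, sin -51.1°) = (22.104, -27.394). ∠ZDE = 41.3°, so DE runs at -51.1° + (180° − 41.3°) = 87.600° from the x-axis; with |DE| = 25.2, E = D + 25.2·(cos 87.600°, sin 87.600°) = (23.160, -2.2163). The perpendicularity gives EU at right angles to DE; with |EU| = 20.4 on the right of DE, U = E + 20.4·(0.99912, -0.041876) = (43.542, -3.0705). Then |ZU| = |U − Z| = 43.650.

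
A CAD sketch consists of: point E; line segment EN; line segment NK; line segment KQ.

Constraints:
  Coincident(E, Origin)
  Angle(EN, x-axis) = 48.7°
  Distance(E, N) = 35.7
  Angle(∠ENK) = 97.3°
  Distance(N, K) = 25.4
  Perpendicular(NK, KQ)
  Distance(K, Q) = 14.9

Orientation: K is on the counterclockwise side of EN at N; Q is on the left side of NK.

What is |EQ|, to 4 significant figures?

36.29

E is at the origin; EN runs at 48.7° with length 35.7, so N = 35.7·(cos 48.7°, sin 48.7°) = (23.56, 26.82). ∠ENK = 97.3°, so NK runs at 48.7° + (180° − 97.3°) = 131.4° from the x-axis; with |NK| = 25.4, K = N + 25.4·(cos 131.4°, sin 131.4°) = (6.765, 45.87). The perpendicularity gives KQ at right angles to NK; with |KQ| = 14.9 on the left of NK, Q = K + 14.9·(-0.7501, -0.6613) = (-4.412, 36.02). Then |EQ| = |Q − E| = 36.29.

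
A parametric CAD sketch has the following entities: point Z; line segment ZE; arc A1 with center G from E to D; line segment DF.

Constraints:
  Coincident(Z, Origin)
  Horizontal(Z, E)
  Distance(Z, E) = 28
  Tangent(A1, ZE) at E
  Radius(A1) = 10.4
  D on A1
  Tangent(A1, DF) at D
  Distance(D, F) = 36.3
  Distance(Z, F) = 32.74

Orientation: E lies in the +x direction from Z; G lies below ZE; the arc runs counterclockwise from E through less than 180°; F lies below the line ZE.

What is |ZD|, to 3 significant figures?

20.2

Checks: |ZE| = 28.00 ✓; |GD| = 10.40 ✓; ∠(GD, DF) = 90.00° ✓; |DF| = 36.30 ✓; |ZF| = 32.74 ✓.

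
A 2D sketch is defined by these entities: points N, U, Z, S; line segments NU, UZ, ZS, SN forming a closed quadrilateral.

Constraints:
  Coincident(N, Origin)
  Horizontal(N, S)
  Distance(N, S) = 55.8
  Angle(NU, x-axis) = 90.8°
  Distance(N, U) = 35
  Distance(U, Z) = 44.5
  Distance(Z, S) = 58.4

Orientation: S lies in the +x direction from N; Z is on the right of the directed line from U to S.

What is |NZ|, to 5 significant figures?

9.6573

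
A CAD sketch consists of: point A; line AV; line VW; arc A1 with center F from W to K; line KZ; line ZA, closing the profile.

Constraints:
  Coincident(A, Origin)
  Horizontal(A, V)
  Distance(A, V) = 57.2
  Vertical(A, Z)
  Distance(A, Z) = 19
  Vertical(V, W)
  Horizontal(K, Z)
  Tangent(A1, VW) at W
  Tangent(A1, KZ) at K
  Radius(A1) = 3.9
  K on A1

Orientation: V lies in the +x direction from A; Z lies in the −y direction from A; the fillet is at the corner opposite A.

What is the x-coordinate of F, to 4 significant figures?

53.30

A is at the origin; A and V share the same y with |AV| = 57.2 and V on the +x side, so V = (57.20, 0.000). A and Z share the same x with |AZ| = 19.0 and Z on the −y side, so Z = (0.000, -19.00). The virtual corner opposite A is at (57.20, -19.00). The tangent condition forces FW to be normal to VW and tangency of A1 to KZ means the radius FK is perpendicular to KZ, with radius 3.9, so the center F sits 3.9 in from both sides at F = (53.30, -15.10). So F.x = 53.30.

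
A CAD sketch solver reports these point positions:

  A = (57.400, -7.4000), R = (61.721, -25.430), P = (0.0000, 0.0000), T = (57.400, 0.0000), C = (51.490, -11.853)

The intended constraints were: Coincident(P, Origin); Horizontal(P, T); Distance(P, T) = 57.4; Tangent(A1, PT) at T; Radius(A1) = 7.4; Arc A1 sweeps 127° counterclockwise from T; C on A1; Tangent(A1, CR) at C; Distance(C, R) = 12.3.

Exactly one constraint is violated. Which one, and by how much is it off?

Distance(C, R) = 12.3 — off by 4.70.

P = (0.00, 0.00) ✓; P.y = 0.00, T.y = 0.00 ✓; |PT| = 57.40 ✓; ∠(AT, TP) = 90.00° ✓; |AT| = 7.400 ✓; bearing(A→C) − bearing(A→T) = 127.0° ✓; |AC| = 7.400 ✓; ∠(AC, CR) = 90.00° ✓; |CR| = 17.00 ✗.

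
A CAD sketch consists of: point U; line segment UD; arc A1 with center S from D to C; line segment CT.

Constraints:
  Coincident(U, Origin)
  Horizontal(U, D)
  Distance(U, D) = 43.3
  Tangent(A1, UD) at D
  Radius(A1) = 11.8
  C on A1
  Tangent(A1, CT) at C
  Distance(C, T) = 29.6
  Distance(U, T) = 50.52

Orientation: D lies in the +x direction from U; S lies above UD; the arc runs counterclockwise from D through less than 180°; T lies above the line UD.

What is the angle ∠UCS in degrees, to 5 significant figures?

24.968°

U is at the origin; U and D share the same y with |UD| = 43.3 and D on the +x side, so D = (43.300, 0.0000). Tangency of A1 to UD means the radius SD is perpendicular to UD, so S = D + (0, 11.8) = (43.300, 11.800). Since SC ⟂ CT (tangency), |ST| = √(11.8² + 29.6²) = 31.865 regardless of where C sits on A1. So T lies on both circle(U, 50.52) and circle(S, 31.865); the above-UD intersection is T = (29.909, 40.715). C is the foot of the tangent from T: C = (51.410, 20.371).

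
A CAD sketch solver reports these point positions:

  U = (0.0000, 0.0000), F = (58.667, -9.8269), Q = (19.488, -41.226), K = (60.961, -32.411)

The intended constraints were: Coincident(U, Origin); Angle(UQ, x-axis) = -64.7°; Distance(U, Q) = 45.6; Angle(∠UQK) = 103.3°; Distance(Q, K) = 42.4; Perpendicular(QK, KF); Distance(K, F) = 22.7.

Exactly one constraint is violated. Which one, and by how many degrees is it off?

Perpendicular(QK, KF) — off by 6.20°.

U = (0.00, 0.00) ✓; UQ at -64.70° ✓; |UQ| = 45.60 ✓; ∠UQK = 103.3° ✓; |QK| = 42.40 ✓; ∠(QK, KF) = 83.80° ✗; |KF| = 22.70 ✓.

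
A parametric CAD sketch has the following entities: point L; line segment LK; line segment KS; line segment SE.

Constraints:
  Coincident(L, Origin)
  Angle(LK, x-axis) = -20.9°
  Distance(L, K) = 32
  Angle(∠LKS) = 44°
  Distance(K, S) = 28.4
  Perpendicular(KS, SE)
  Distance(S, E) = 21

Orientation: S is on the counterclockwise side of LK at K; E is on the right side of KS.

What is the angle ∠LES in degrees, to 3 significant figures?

7.10°

∠LKS = 44.0°, so KS runs at -20.9° + (180° − 44.0°) = 115° from the x-axis; with |KS| = 28.4, S = K + 28.4·(cos 115°, sin 115°) = (17.8, 14.3). KS ⟂ SE; with |SE| = 21.0 on the right of KS, E = S + 21.0·(0.906, 0.424) = (36.9, 23.2). Then cos ∠LES = EL·ES / (|EL||ES|), giving 7.10°.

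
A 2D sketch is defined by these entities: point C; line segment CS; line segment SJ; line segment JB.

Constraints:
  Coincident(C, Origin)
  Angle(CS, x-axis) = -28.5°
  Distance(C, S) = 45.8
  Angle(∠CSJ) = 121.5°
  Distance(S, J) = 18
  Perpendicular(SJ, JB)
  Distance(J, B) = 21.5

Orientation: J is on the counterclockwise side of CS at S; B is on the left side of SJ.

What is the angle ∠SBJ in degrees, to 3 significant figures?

39.9°

∠CSJ = 121.5°, so SJ runs at -28.5° + (180° − 121.5°) = 30.0° from the x-axis; with |SJ| = 18.0, J = S + 18.0·(cos 30.0°, sin 30.0°) = (55.8, -12.9). SJ ⟂ JB; with |JB| = 21.5 on the left of SJ, B = J + 21.5·(-0.500, 0.866) = (45.1, 5.77). Then cos ∠SBJ = BS·BJ / (|BS||BJ|), giving 39.9°.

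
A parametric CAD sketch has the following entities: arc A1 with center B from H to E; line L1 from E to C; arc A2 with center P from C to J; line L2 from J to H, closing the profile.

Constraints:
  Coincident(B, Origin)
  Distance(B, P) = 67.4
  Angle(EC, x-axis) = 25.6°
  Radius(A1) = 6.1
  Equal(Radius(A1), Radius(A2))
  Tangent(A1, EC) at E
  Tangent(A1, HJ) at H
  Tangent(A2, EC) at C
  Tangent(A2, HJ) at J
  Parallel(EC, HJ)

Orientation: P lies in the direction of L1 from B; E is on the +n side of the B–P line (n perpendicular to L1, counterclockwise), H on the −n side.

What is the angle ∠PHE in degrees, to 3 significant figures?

84.8°

The slot axis is L1's direction at 25.6°, so u = (cos 25.6°, sin 25.6°) = (0.902, 0.432) and n = (−sin 25.6°, cos 25.6°) = (-0.432, 0.902). B is at the origin and P lies 67.4 along u from B, so P = 67.4·u = (60.8, 29.1). Tangency of A1 to both parallel lines with radius 6.1 puts E and H at B ± 6.1·n: E = (-2.64, 5.50), H = (2.64, -5.50). Then cos ∠PHE = HP·HE / (|HP||HE|), giving 84.8°.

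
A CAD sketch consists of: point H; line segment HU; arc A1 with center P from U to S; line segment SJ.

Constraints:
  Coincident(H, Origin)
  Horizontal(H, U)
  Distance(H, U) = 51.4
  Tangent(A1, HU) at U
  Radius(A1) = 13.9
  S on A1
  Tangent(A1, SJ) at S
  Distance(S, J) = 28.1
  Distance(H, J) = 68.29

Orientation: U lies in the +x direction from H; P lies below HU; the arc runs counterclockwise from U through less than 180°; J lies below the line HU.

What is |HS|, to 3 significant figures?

43.7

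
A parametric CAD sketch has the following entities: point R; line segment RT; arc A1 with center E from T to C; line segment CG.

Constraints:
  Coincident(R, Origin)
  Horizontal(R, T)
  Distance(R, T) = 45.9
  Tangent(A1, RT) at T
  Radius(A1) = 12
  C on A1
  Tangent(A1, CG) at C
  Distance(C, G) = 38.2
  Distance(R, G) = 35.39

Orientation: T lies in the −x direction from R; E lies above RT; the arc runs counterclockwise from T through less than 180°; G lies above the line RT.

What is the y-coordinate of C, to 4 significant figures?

4.218

Checks: R = (0.00, 0.00) ✓; |EC| = 12.00 ✓; ∠(EC, CG) = 90.00° ✓; |CG| = 38.20 ✓; |RG| = 35.39 ✓.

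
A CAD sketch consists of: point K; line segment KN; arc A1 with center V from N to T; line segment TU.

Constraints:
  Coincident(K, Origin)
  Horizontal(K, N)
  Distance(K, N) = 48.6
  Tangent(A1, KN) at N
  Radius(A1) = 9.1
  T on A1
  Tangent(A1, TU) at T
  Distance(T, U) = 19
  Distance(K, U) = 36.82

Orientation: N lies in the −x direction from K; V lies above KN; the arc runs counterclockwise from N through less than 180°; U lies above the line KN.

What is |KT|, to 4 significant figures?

41.13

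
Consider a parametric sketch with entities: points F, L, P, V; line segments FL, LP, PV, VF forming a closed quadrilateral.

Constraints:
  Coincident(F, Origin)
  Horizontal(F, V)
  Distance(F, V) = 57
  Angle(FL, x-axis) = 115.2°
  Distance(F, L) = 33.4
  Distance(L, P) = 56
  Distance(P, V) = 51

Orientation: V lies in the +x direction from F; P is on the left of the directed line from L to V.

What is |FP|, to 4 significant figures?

61.61

Checks: |LP| = 56.00 ✓; |PV| = 51.00 ✓.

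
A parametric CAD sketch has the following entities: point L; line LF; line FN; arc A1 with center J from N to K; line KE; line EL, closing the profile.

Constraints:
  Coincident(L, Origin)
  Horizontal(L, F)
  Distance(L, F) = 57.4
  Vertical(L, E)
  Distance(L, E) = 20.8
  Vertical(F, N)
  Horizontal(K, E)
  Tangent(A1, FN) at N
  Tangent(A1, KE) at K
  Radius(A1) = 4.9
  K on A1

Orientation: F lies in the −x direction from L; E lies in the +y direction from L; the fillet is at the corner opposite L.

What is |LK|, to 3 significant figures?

56.5

L is at the origin; L and F share the same y with |LF| = 57.4 and F on the −x side, so F = (-57.4, 0.00). L and E share the same x with |LE| = 20.8 and E on the +y side, so E = (0.00, 20.8). The virtual corner opposite L is at (-57.4, 20.8). The tangent condition forces JN to be normal to FN and the tangent condition forces JK to be normal to KE, with radius 4.9, so the center J sits 4.9 in from both sides at J = (-52.5, 15.9). That places the tangent points at N = (-57.4, 15.9) on FN and K = (-52.5, 20.8) on KE. Then |LK| = |K − L| = 56.5.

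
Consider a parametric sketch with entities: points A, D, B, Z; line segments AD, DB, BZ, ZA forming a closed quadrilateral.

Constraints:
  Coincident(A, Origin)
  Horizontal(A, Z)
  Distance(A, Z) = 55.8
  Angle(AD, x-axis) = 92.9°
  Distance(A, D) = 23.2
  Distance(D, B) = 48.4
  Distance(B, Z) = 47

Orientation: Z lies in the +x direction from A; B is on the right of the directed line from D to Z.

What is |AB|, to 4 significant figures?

26.89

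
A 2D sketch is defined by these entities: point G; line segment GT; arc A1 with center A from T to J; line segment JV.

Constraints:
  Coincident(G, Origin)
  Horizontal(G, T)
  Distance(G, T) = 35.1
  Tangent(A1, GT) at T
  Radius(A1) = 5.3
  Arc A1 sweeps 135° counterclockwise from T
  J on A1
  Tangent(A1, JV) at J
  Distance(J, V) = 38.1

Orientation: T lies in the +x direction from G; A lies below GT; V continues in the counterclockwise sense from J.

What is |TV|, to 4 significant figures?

42.81

G is at the origin; G and T share the same y with |GT| = 35.1 and T on the +x side, so T = (35.10, 0.000). The tangent condition forces AT to be normal to GT, so A = T + (0, -5.3) = (35.10, -5.300). On A1, T sits at bearing 90° from A; a 135° counterclockwise sweep puts J at bearing 225°, so J = A + 5.3·(cos 225°, sin 225°) = (31.35, -9.048). Tangency of A1 to JV means the radius AJ is perpendicular to JV, so JV runs along (−sin 225°, cos 225°); with |JV| = 38.1, V = (58.29, -35.99). Then |TV| = |V − T| = 42.81.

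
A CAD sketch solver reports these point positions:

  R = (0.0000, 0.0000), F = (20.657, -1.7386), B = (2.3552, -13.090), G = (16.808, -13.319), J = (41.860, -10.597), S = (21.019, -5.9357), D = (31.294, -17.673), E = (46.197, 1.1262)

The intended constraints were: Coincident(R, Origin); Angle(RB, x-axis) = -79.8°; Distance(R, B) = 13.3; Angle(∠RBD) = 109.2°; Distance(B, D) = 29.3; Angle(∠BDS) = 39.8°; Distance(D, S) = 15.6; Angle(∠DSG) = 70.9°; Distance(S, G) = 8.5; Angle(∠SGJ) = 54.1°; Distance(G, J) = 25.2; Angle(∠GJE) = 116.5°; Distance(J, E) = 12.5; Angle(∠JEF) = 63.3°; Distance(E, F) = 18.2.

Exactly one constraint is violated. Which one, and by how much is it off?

Distance(E, F) = 18.2 — off by 7.50.

R = (0.00, 0.00) ✓; RB at -79.80° ✓; |RB| = 13.30 ✓; ∠RBD = 109.2° ✓; |BD| = 29.30 ✓; ∠BDS = 39.80° ✓; |DS| = 15.60 ✓; ∠DSG = 70.90° ✓; |SG| = 8.500 ✓; ∠SGJ = 54.10° ✓; |GJ| = 25.20 ✓; ∠GJE = 116.5° ✓; |JE| = 12.50 ✓; ∠JEF = 63.30° ✓; |EF| = 25.70 ✗.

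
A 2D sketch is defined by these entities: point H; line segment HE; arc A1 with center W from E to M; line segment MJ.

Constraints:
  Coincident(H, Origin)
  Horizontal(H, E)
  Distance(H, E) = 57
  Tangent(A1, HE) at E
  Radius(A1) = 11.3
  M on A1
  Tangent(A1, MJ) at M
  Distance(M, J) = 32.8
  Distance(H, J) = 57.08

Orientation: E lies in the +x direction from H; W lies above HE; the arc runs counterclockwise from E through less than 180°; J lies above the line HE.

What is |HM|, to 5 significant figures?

67.358

Checks: |WM| = 11.30 ✓; ∠(WM, MJ) = 90.00° ✓; |MJ| = 32.80 ✓; |HJ| = 57.08 ✓.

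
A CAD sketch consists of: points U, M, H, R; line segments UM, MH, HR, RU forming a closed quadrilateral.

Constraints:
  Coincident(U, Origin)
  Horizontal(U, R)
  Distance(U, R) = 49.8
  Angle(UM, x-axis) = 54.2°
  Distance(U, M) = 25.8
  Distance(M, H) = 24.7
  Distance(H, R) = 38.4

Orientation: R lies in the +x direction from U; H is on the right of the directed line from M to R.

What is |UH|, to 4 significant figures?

12.09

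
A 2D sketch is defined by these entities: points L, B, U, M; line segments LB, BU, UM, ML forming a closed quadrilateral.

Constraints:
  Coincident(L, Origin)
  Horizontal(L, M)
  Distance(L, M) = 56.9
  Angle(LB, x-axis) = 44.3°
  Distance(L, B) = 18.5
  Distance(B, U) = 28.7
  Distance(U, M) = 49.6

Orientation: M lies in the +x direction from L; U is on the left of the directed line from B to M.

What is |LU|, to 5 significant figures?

46.544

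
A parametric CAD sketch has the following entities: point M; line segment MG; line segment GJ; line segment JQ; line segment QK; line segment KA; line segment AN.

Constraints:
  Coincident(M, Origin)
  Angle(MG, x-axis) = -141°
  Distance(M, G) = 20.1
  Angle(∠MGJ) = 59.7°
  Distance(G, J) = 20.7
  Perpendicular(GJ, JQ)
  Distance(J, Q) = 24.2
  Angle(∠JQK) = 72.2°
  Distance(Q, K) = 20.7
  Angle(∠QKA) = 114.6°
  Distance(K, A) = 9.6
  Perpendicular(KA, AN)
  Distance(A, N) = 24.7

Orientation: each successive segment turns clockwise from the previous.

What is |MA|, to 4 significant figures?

13.68

∠JQK = 72.2° gives QK at -99.10° from the x-axis; with |QK| = 20.7, K = (1.896, -8.966). ∠QKA = 114.6° gives KA at -164.5° from the x-axis; with |KA| = 9.6, A = (-7.355, -11.53). Then |MA| = |A − M| = 13.68.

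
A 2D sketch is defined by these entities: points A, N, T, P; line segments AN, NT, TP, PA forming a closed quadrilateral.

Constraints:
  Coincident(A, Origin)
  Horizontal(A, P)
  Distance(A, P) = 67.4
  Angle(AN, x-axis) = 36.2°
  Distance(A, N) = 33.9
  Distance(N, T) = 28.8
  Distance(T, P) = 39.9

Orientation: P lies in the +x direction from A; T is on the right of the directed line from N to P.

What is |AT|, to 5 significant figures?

29.789

Checks: |NT| = 28.80 ✓; |TP| = 39.90 ✓.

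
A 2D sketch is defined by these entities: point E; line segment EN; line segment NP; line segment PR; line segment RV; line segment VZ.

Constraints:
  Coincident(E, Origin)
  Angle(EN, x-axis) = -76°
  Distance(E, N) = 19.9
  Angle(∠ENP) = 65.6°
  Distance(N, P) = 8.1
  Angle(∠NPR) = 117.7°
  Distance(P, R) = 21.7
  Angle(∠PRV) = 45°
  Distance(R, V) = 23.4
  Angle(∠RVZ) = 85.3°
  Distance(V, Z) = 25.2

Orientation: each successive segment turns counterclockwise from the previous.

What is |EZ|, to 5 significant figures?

29.380

E is at the origin; EN runs at -76.0° with length 19.9, so N = (4.8142, -19.309). ∠ENP = 65.6° gives NP at 38.400° from the x-axis; with |NP| = 8.1, P = (11.162, -14.278). ∠NPR = 117.7° gives PR at 100.70° from the x-axis; with |PR| = 21.7, R = (7.1332, 7.0451). ∠PRV = 45.0° gives RV at -124.30° from the x-axis; with |RV| = 23.4, V = (-6.0533, -12.286). ∠RVZ = 85.3° gives VZ at -29.600° from the x-axis; with |VZ| = 25.2, Z = (15.858, -24.733). Then |EZ| = |Z − E| = 29.380.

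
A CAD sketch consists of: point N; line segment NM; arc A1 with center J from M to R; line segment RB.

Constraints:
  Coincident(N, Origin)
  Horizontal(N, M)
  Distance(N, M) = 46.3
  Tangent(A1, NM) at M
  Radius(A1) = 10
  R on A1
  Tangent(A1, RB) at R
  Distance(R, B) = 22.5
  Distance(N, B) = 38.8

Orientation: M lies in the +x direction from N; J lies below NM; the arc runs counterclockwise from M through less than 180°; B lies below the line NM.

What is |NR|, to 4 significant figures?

37.61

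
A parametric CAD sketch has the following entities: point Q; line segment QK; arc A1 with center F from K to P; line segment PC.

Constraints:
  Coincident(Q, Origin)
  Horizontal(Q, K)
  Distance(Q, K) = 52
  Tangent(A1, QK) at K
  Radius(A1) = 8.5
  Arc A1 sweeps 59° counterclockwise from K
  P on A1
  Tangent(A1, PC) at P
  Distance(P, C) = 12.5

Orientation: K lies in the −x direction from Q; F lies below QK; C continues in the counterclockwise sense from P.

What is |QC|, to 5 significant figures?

67.378

Q is at the origin; Q and K share the same y with |QK| = 52.0 and K on the −x side, so K = (-52.000, 0.0000). Since A1 is tangent to QK there, FK ⟂ QK, so F = K + (0, -8.5) = (-52.000, -8.5000). On A1, K sits at bearing 90° from F; a 59° counterclockwise sweep puts P at bearing 149°, so P = F + 8.5·(cos 149°, sin 149°) = (-59.286, -4.1222). Tangency of A1 to PC means the radius FP is perpendicular to PC, so PC runs along (−sin 149°, cos 149°); with |PC| = 12.5, C = (-65.724, -14.837). Then |QC| = |C − Q| = 67.378.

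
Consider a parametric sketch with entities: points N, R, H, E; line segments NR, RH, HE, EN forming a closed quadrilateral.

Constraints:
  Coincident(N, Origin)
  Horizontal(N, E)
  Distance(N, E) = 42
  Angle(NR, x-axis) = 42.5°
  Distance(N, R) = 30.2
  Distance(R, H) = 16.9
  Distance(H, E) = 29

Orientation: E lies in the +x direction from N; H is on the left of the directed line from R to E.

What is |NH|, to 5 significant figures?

46.796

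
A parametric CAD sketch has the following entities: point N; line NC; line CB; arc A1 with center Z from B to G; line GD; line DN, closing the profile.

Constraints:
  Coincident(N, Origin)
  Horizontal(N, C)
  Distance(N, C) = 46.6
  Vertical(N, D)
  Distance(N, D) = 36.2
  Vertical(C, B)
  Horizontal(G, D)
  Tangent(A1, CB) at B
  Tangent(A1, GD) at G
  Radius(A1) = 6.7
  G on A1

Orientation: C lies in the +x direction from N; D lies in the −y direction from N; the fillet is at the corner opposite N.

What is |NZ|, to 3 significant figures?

49.6

N is at the origin; NC is horizontal with |NC| = 46.6 and C on the +x side, so C = (46.6, 0.00). N and D share the same x with |ND| = 36.2 and D on the −y side, so D = (0.00, -36.2). The virtual corner opposite N is at (46.6, -36.2). A1 meets CB tangentially, so ZB is at right angles to CB and since A1 is tangent to GD there, ZG ⟂ GD, with radius 6.7, so the center Z sits 6.7 in from both sides at Z = (39.9, -29.5). Then |NZ| = |Z − N| = 49.6.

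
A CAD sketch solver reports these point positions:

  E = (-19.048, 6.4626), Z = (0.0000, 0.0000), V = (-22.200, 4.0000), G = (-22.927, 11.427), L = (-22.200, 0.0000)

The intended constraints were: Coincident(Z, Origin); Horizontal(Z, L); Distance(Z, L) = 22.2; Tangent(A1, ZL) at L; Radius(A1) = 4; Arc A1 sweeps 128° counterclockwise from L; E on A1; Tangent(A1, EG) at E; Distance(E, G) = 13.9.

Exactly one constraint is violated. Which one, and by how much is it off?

Distance(E, G) = 13.9 — off by 7.60.

Z = (0.00, 0.00) ✓; Z.y = 0.00, L.y = 0.00 ✓; |ZL| = 22.20 ✓; ∠(VL, LZ) = 90.00° ✓; |VL| = 4.000 ✓; bearing(V→E) − bearing(V→L) = 128.0° ✓; |VE| = 4.000 ✓; ∠(VE, EG) = 90.00° ✓; |EG| = 6.300 ✗.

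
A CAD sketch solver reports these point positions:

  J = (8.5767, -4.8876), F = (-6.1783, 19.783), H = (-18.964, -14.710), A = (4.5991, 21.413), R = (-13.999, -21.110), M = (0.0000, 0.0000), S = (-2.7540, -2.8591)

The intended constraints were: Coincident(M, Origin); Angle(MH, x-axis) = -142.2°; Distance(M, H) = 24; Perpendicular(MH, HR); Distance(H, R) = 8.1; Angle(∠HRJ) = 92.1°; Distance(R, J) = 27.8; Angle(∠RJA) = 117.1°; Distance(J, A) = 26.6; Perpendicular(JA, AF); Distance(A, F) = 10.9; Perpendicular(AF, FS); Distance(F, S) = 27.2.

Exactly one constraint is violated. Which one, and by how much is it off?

Distance(F, S) = 27.2 — off by 4.30.

M = (0.00, 0.00) ✓; MH at -142.2° ✓; |MH| = 24.00 ✓; ∠(MH, HR) = 90.00° ✓; |HR| = 8.100 ✓; ∠HRJ = 92.10° ✓; |RJ| = 27.80 ✓; ∠RJA = 117.1° ✓; |JA| = 26.60 ✓; ∠(JA, AF) = 90.00° ✓; |AF| = 10.90 ✓; ∠(AF, FS) = 90.00° ✓; |FS| = 22.90 ✗.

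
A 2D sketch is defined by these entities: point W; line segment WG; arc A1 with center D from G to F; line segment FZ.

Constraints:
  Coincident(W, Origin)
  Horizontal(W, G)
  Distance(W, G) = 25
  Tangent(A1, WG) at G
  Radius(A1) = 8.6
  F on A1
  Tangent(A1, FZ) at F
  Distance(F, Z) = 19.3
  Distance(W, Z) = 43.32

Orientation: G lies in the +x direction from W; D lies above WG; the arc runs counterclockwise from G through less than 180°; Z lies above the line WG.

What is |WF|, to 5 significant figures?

34.758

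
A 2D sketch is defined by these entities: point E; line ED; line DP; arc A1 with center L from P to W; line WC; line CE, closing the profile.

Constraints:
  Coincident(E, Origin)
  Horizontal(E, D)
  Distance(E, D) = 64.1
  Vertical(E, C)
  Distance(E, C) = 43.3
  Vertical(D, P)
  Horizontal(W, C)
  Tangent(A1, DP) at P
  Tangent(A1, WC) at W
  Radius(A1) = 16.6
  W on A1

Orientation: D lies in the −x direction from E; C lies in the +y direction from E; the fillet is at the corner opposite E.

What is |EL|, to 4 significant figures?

54.49

E is at the origin; ED is horizontal with |ED| = 64.1 and D on the −x side, so D = (-64.10, 0.000). E and C share the same x with |EC| = 43.3 and C on the +y side, so C = (0.000, 43.30). The virtual corner opposite E is at (-64.10, 43.30). Tangency of A1 to DP means the radius LP is perpendicular to DP and since A1 is tangent to WC there, LW ⟂ WC, with radius 16.6, so the center L sits 16.6 in from both sides at L = (-47.50, 26.70). Then |EL| = |L − E| = 54.49.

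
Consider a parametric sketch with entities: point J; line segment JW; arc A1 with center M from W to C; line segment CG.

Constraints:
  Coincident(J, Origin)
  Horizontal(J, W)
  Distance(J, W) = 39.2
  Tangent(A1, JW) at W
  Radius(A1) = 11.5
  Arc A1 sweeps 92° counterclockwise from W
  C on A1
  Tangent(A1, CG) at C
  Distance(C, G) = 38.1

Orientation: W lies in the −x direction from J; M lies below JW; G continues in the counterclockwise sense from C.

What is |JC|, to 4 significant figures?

52.07

J is at the origin; JW is horizontal with |JW| = 39.2 and W on the −x side, so W = (-39.20, 0.000). Since A1 is tangent to JW there, MW ⟂ JW, so M = W + (0, -11.5) = (-39.20, -11.50). On A1, W sits at bearing 90° from M; a 92° counterclockwise sweep puts C at bearing 182°, so C = M + 11.5·(cos 182°, sin 182°) = (-50.69, -11.90). Then |JC| = |C − J| = 52.07.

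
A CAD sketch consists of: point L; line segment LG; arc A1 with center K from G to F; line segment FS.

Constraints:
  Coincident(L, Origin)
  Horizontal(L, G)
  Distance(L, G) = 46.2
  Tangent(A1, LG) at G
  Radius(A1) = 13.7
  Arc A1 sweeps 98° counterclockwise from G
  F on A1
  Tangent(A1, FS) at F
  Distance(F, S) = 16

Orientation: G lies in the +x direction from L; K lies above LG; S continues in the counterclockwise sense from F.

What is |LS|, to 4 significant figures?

65.57

On A1, G sits at bearing -90° from K; a 98° counterclockwise sweep puts F at bearing 8°, so F = K + 13.7·(cos 8°, sin 8°) = (59.77, 15.61). The tangent condition forces KF to be normal to FS, so FS runs along (−sin 8°, cos 8°); with |FS| = 16.0, S = (57.54, 31.45). Then |LS| = |S − L| = 65.57.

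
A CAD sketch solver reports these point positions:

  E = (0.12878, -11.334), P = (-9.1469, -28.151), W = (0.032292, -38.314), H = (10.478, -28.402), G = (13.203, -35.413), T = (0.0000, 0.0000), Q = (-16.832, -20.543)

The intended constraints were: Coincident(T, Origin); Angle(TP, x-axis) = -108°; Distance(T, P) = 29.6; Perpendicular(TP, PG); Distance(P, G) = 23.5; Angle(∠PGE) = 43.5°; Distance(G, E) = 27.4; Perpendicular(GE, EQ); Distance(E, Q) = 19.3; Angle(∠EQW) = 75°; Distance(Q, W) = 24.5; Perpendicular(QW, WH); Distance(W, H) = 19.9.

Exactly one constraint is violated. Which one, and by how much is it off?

Distance(W, H) = 19.9 — off by 5.50.

T = (0.00, 0.00) ✓; TP at -108.0° ✓; |TP| = 29.60 ✓; ∠(TP, PG) = 90.00° ✓; |PG| = 23.50 ✓; ∠PGE = 43.50° ✓; |GE| = 27.40 ✓; ∠(GE, EQ) = 90.00° ✓; |EQ| = 19.30 ✓; ∠EQW = 75.00° ✓; |QW| = 24.50 ✓; ∠(QW, WH) = 90.00° ✓; |WH| = 14.40 ✗.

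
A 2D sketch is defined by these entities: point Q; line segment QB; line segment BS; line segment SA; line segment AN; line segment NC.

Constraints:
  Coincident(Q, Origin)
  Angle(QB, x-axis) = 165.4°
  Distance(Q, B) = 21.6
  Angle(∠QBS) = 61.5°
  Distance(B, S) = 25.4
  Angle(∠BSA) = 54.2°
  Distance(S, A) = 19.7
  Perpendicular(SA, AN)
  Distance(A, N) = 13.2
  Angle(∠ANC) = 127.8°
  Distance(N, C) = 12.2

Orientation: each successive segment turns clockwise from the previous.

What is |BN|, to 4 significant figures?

8.844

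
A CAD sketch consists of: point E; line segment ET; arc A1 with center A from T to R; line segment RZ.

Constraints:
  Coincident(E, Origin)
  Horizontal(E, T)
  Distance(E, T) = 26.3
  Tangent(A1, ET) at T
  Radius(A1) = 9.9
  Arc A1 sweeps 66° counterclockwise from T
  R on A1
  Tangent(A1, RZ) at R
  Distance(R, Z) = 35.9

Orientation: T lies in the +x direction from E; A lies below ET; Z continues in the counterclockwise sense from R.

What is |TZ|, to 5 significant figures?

45.326

On A1, T sits at bearing 90° from A; a 66° counterclockwise sweep puts R at bearing 156°, so R = A + 9.9·(cos 156°, sin 156°) = (17.256, -5.8733). Since A1 is tangent to RZ there, AR ⟂ RZ, so RZ runs along (−sin 156°, cos 156°); with |RZ| = 35.9, Z = (2.6541, -38.670). Then |TZ| = |Z − T| = 45.326.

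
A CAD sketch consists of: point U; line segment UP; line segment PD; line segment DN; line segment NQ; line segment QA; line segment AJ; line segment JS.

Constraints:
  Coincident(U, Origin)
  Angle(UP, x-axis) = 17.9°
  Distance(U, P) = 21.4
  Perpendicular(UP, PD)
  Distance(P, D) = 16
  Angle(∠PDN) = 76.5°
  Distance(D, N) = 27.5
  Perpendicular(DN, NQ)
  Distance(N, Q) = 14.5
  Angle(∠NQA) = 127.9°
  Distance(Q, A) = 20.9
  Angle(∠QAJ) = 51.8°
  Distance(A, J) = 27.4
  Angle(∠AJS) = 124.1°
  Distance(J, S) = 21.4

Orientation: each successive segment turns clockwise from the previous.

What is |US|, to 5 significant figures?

22.952

∠QAJ = 51.8° gives AJ at -85.900° from the x-axis; with |AJ| = 27.4, J = (14.168, -9.5645). ∠AJS = 124.1° gives JS at -141.80° from the x-axis; with |JS| = 21.4, S = (-2.6496, -22.798). Then |US| = |S − U| = 22.952.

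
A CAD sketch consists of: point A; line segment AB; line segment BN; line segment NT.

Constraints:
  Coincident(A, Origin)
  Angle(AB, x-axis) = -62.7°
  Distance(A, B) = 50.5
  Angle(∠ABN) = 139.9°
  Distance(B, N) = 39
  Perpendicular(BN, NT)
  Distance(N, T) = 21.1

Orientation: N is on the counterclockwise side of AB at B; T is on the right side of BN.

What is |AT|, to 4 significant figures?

94.35

∠ABN = 139.9°, so BN runs at -62.7° + (180° − 139.9°) = -22.60° from the x-axis; with |BN| = 39.0, N = B + 39.0·(cos -22.60°, sin -22.60°) = (59.17, -59.86). BN is perpendicular to NT; with |NT| = 21.1 on the right of BN, T = N + 21.1·(-0.3843, -0.9232) = (51.06, -79.34). Then |AT| = |T − A| = 94.35.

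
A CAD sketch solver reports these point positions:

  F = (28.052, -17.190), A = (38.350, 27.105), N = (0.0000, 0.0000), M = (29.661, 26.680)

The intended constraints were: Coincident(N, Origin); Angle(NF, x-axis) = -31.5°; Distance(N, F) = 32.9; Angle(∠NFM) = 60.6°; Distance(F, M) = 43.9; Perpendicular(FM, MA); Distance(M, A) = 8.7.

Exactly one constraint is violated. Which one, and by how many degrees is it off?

Perpendicular(FM, MA) — off by 4.90°.

N = (0.00, 0.00) ✓; NF at -31.50° ✓; |NF| = 32.90 ✓; ∠NFM = 60.60° ✓; |FM| = 43.90 ✓; ∠(FM, MA) = 85.10° ✗; |MA| = 8.699 ✓.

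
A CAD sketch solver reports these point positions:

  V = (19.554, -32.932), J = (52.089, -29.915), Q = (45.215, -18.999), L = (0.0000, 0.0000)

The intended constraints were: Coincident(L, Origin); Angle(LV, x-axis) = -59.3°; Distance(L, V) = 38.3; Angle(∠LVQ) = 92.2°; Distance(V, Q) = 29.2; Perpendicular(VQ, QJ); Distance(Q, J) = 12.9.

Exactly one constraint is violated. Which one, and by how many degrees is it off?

Perpendicular(VQ, QJ) — off by 3.70°.

L = (0.00, 0.00) ✓; LV at -59.30° ✓; |LV| = 38.30 ✓; ∠LVQ = 92.20° ✓; |VQ| = 29.20 ✓; ∠(VQ, QJ) = 86.30° ✗; |QJ| = 12.90 ✓.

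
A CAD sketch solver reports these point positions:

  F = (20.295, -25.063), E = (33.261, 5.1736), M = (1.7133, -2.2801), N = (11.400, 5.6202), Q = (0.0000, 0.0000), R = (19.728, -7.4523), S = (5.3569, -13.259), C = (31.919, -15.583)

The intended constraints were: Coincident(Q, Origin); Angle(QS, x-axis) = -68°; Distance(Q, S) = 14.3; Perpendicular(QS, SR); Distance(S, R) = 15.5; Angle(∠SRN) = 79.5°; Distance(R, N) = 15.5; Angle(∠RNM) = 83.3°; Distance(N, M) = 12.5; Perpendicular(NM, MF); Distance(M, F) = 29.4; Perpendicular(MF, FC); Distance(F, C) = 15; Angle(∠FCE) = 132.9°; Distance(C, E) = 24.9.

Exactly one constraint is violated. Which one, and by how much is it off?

Distance(C, E) = 24.9 — off by 4.10.

Q = (0.00, 0.00) ✓; QS at -68.00° ✓; |QS| = 14.30 ✓; ∠(QS, SR) = 90.00° ✓; |SR| = 15.50 ✓; ∠SRN = 79.50° ✓; |RN| = 15.50 ✓; ∠RNM = 83.30° ✓; |NM| = 12.50 ✓; ∠(NM, MF) = 90.00° ✓; |MF| = 29.40 ✓; ∠(MF, FC) = 90.00° ✓; |FC| = 15.00 ✓; ∠FCE = 132.9° ✓; |CE| = 20.80 ✗.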